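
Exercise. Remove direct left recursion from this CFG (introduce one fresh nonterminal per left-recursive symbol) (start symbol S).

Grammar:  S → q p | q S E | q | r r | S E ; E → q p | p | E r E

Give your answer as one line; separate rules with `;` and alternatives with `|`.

S → q p S' | q S E S' | q S' | r r S'; E → q p E' | p E'; S' → E S' | ε; E' → r E E' | ε

Directly left-recursive nonterminals: S, E.
For S: α = {E}, β = {q p, q S E, q, r r}. Rewrite as S → β S' and S' → α S' | ε.
For E: α = {r E}, β = {q p, p}. Rewrite as E → β E' and E' → α E' | ε.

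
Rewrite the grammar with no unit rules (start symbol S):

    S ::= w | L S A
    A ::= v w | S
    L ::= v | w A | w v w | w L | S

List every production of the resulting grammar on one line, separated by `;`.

S ::= w | L S A; A ::= w | L S A | v w; L ::= v | w A | w v w | w L | w | L S A

Unit pairs: A ⇒* {S}; L ⇒* {S}.
Replace each nonterminal's rules with the union of the non-unit rules of every nonterminal it unit-derives.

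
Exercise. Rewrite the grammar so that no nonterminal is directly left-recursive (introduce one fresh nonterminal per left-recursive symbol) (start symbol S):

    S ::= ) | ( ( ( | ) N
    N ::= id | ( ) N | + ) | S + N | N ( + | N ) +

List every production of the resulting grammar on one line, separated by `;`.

Left recursion appears on N.
For N: α = {( +, ) +}, β = {id, ( ) N, + ), S + N}. Rewrite as N → β N' and N' → α N' | ε.

S ::= ) | ( ( ( | ) N; N ::= id N' | ( ) N N' | + ) N' | S + N N'; N' ::= ( + N' | ) + N' | epsilon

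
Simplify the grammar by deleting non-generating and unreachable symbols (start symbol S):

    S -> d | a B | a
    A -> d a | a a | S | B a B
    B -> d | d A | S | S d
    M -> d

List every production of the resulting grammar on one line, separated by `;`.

Generating nonterminals: {A, B, M, S}.
Reachable from S after that: {A, B, S}.
Removed useless symbols: {M} and every production mentioning them.

S -> d | a B | a; A -> d a | a a | S | B a B; B -> d | d A | S | S d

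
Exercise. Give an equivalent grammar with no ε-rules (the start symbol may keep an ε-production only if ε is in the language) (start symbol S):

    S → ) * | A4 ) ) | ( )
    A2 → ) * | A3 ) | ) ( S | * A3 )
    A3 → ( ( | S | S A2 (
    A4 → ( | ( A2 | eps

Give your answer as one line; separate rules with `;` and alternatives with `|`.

The nullable symbols are {A4}.
ε ∉ L(G), so no ε-production is kept.
Add the nullable-subset variants: S → A4 ) ) gives A4 ) ) | ) ).

S → ) * | A4 ) ) | ) ) | ( ); A2 → ) * | A3 ) | ) ( S | * A3 ); A3 → ( ( | S | S A2 (; A4 → ( | ( A2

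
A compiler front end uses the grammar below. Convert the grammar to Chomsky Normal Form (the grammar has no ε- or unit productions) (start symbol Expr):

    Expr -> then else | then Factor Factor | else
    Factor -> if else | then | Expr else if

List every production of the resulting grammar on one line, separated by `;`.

Introduce a nonterminal for each terminal appearing in a rule of length ≥ 2: X1 → then, X2 → else, X3 → if.
Binarize each right-hand side of length ≥ 3 by chaining fresh nonterminals (Y1, Y2, …): affected rules were Expr → X1 Factor Factor; Factor → Expr X2 X3.

Expr -> X1 X2 | X1 Y1 | else; Factor -> X3 X2 | then | Expr Y2; X1 -> then; X2 -> else; X3 -> if; Y1 -> Factor Factor; Y2 -> X2 X3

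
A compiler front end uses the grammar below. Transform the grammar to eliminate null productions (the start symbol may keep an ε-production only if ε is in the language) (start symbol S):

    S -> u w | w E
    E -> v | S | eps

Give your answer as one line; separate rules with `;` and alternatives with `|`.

S -> u w | w E | w; E -> v | S

Nullable nonterminals: {E}.
ε ∉ L(G), so no ε-production is kept.
Add the nullable-subset variants: S → w E gives w E | w.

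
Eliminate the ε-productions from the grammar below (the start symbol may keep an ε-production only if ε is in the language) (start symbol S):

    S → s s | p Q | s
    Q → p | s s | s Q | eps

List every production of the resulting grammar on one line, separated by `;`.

S → s s | p Q | p | s; Q → p | s s | s Q | s

Nullable nonterminals: {Q}.
ε ∉ L(G), so no ε-production is kept.
For each production, add variants omitting each subset of nullable occurrences: S → p Q gives p Q | p. Q → s Q gives s Q | s.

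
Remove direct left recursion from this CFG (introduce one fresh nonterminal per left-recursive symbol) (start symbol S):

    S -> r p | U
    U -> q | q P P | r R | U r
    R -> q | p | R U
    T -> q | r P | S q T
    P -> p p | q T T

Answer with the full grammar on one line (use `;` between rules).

S -> r p | U; U -> q U' | q P P U' | r R U'; R -> q R' | p R'; T -> q | r P | S q T; P -> p p | q T T; U' -> r U' | ε; R' -> U R' | ε

Left recursion appears on U, R.
For U: α = {r}, β = {q, q P P, r R}. Rewrite as U → β U' and U' → α U' | ε.
For R: α = {U}, β = {q, p}. Rewrite as R → β R' and R' → α R' | ε.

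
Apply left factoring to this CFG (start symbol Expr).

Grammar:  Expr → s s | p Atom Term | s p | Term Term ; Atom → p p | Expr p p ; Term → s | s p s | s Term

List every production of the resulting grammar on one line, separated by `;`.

Expr → p Atom Term | Term Term | s Expr1; Atom → p p | Expr p p; Term → s Term1; Expr1 → s | p; Term1 → eps | p s | Term

Expr has alternatives sharing prefix 's': factor to Expr → s Expr1 with Expr1 → s | p.
Term has alternatives sharing prefix 's': factor to Term → s Term1 with Term1 → ε | p s | Term.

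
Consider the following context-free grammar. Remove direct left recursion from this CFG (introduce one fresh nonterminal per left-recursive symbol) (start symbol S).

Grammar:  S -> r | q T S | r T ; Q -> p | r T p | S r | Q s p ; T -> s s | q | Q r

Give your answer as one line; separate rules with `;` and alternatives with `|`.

S -> r | q T S | r T; Q -> p Q' | r T p Q' | S r Q'; T -> s s | q | Q r; Q' -> s p Q' | ε

Q is directly left-recursive.
For Q: α = {s p}, β = {p, r T p, S r}. Rewrite as Q → β Q' and Q' → α Q' | ε.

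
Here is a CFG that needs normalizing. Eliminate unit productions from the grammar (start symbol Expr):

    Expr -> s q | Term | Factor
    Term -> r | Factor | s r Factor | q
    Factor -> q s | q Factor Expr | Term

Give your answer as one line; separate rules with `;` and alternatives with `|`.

Unit pairs: Expr ⇒* {Factor, Term}; Factor ⇒* {Term}; Term ⇒* {Factor}.
For every A with A ⇒* B via unit rules, add B's non-unit alternatives to A; then delete every rule of the form X → Y.

Expr -> r | s r Factor | q | q s | q Factor Expr | s q; Term -> r | s r Factor | q | q s | q Factor Expr; Factor -> r | s r Factor | q | q s | q Factor Expr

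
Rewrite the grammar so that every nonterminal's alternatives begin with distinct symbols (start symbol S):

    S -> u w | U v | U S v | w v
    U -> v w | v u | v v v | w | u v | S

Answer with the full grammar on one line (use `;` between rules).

S -> u w | w v | U S'; U -> w | u v | S | v U'; S' -> v | S v; U' -> w | u | v v

S has alternatives sharing prefix 'U': factor to S → U S' with S' → v | S v.
U has alternatives sharing prefix 'v': factor to U → v U' with U' → w | u | v v.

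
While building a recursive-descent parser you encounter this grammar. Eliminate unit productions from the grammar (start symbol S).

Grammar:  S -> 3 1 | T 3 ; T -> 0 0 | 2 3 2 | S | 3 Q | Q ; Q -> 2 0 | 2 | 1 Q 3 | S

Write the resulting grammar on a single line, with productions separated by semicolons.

Unit pairs: Q ⇒* {S}; T ⇒* {Q, S}.
For each unit pair (A, B), copy every non-unit production of B to A, then drop all unit productions.

S -> 3 1 | T 3; T -> 3 1 | T 3 | 2 0 | 2 | 1 Q 3 | 0 0 | 2 3 2 | 3 Q; Q -> 3 1 | T 3 | 2 0 | 2 | 1 Q 3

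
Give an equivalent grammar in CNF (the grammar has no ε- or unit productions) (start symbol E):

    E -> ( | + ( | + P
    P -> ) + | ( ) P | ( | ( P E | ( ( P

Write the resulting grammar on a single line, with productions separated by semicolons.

Introduce a nonterminal for each terminal appearing in a rule of length ≥ 2: X1 → +, X2 → (, X3 → ).
Binarize each right-hand side of length ≥ 3 by chaining fresh nonterminals (Y1, Y2, …): affected rules were P → X2 X3 P; P → X2 P E; P → X2 X2 P.

E -> ( | X1 X2 | X1 P; P -> X3 X1 | X2 Y1 | ( | X2 Y2 | X2 Y3; X1 -> +; X2 -> (; X3 -> ); Y1 -> X3 P; Y2 -> P E; Y3 -> X2 P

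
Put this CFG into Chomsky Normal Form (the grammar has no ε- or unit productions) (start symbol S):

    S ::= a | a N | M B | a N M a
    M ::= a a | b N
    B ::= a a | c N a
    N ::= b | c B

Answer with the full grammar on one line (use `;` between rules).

Introduce a nonterminal for each terminal appearing in a rule of length ≥ 2: X1 → a, X2 → b, X3 → c.
Binarize each right-hand side of length ≥ 3 by chaining fresh nonterminals (Y1, Y2, …): affected rules were S → X1 N M X1; B → X3 N X1.

S ::= a | X1 N | M B | X1 Y1; M ::= X1 X1 | X2 N; B ::= X1 X1 | X3 Y3; N ::= b | X3 B; X1 ::= a; X2 ::= b; X3 ::= c; Y1 ::= N Y2; Y2 ::= M X1; Y3 ::= N X1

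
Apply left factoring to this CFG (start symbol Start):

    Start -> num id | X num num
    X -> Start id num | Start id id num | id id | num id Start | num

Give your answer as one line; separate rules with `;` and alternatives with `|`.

Start -> num id | X num num; X -> id id | Start id X1 | num X2; X1 -> num | id num; X2 -> id Start | ε

X has alternatives sharing prefix 'Start id': factor to X → Start id X1 with X1 → num | id num.
X has alternatives sharing prefix 'num': factor to X → num X2 with X2 → id Start | ε.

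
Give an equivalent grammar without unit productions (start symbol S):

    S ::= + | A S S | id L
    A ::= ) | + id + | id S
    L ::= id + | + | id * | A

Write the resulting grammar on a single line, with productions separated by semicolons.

Unit pairs: L ⇒* {A}.
Replace each nonterminal's rules with the union of the non-unit rules of every nonterminal it unit-derives.

S ::= + | A S S | id L; A ::= ) | + id + | id S; L ::= id + | + | id * | ) | + id + | id S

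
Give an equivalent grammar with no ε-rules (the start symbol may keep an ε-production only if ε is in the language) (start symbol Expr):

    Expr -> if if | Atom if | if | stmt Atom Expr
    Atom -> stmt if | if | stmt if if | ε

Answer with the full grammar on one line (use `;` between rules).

Nullable nonterminals: {Atom}.
ε ∉ L(G), so no ε-production is kept.
Add the nullable-subset variants: Expr → Atom if gives Atom if | if. Expr → stmt Atom Expr gives stmt Atom Expr | stmt Expr.

Expr -> if if | Atom if | if | stmt Atom Expr | stmt Expr; Atom -> stmt if | if | stmt if if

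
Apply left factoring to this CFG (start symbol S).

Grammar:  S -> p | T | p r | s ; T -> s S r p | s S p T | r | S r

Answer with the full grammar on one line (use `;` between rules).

S has alternatives sharing prefix 'p': factor to S → p S' with S' → ε | r.
T has alternatives sharing prefix 's S': factor to T → s S T' with T' → r p | p T.

S -> T | s | p S'; T -> r | S r | s S T'; S' -> ε | r; T' -> r p | p T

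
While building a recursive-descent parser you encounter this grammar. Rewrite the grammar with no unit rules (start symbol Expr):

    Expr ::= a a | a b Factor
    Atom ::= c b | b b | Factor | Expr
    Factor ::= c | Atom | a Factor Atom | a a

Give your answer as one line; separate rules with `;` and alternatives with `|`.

Expr ::= a a | a b Factor; Atom ::= c b | b b | c | a Factor Atom | a a | a b Factor; Factor ::= c b | b b | c | a Factor Atom | a a | a b Factor

Unit pairs: Atom ⇒* {Expr, Factor}; Factor ⇒* {Atom, Expr}.
Replace each nonterminal's rules with the union of the non-unit rules of every nonterminal it unit-derives.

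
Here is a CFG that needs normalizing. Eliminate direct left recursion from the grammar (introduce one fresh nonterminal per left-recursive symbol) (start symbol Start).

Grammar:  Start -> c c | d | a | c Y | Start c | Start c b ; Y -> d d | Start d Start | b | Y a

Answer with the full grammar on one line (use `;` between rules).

Left recursion appears on Start, Y.
For Start: α = {c, c b}, β = {c c, d, a, c Y}. Rewrite as Start → β Start1 and Start1 → α Start1 | ε.
For Y: α = {a}, β = {d d, Start d Start, b}. Rewrite as Y → β Y1 and Y1 → α Y1 | ε.

Start -> c c Start1 | d Start1 | a Start1 | c Y Start1; Y -> d d Y1 | Start d Start Y1 | b Y1; Start1 -> c Start1 | c b Start1 | ε; Y1 -> a Y1 | ε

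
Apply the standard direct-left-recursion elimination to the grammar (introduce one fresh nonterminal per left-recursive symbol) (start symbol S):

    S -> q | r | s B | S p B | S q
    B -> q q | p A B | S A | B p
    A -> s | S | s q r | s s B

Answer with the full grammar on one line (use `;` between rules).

Directly left-recursive nonterminals: S, B.
For S: α = {p B, q}, β = {q, r, s B}. Rewrite as S → β S' and S' → α S' | ε.
For B: α = {p}, β = {q q, p A B, S A}. Rewrite as B → β B' and B' → α B' | ε.

S -> q S' | r S' | s B S'; B -> q q B' | p A B B' | S A B'; A -> s | S | s q r | s s B; S' -> p B S' | q S' | ε; B' -> p B' | ε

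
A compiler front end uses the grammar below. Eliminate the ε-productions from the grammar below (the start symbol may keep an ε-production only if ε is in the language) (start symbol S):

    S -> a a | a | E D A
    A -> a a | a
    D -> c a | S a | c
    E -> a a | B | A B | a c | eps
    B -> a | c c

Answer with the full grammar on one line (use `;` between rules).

The nullable symbols are {E}.
ε ∉ L(G), so no ε-production is kept.
Add the nullable-subset variants: S → E D A gives E D A | D A.

S -> a a | a | E D A | D A; A -> a a | a; D -> c a | S a | c; E -> a a | B | A B | a c; B -> a | c c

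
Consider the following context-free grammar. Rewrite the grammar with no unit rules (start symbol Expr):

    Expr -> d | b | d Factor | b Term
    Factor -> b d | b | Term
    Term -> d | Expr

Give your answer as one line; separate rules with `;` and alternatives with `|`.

Expr -> d | b | d Factor | b Term; Factor -> d | b d | b | d Factor | b Term; Term -> d | b | d Factor | b Term

Unit pairs: Factor ⇒* {Expr, Term}; Term ⇒* {Expr}.
For each unit pair (A, B), copy every non-unit production of B to A, then drop all unit productions.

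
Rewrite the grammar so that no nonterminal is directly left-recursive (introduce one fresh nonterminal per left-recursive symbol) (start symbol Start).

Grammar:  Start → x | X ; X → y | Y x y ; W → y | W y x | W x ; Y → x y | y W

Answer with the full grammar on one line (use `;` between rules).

Directly left-recursive nonterminal: W.
For W: α = {y x, x}, β = {y}. Rewrite as W → β W1 and W1 → α W1 | ε.

Start → x | X; X → y | Y x y; W → y W1; Y → x y | y W; W1 → y x W1 | x W1 | epsilon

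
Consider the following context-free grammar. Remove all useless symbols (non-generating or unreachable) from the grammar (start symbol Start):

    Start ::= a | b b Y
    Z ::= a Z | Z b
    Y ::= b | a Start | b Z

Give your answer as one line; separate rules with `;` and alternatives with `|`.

Generating nonterminals: {Start, Y}.
Reachable from Start after that: {Start, Y}.
Removed useless symbols: {Z} and every production mentioning them.

Start ::= a | b b Y; Y ::= b | a Start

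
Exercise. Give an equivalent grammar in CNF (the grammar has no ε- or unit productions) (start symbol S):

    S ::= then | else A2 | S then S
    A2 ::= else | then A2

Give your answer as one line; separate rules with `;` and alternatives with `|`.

S ::= then | X1 A2 | S Y1; A2 ::= else | X2 A2; X1 ::= else; X2 ::= then; Y1 ::= X2 S

Introduce a nonterminal for each terminal appearing in a rule of length ≥ 2: X1 → else, X2 → then.
Binarize each right-hand side of length ≥ 3 by chaining fresh nonterminals (Y1, Y2, …): affected rules were S → S X2 S.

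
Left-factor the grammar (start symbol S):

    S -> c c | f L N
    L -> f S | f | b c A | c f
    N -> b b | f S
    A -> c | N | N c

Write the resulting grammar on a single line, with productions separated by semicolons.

L has alternatives sharing prefix 'f': factor to L → f L' with L' → S | ε.
A has alternatives sharing prefix 'N': factor to A → N A' with A' → ε | c.

S -> c c | f L N; L -> b c A | c f | f L'; N -> b b | f S; A -> c | N A'; L' -> S | epsilon; A' -> epsilon | c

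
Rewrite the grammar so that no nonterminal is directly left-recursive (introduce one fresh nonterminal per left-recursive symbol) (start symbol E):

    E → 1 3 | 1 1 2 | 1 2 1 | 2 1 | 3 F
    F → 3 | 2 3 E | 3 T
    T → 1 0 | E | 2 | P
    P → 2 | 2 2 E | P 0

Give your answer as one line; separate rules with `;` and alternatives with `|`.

Left recursion appears on P.
For P: α = {0}, β = {2, 2 2 E}. Rewrite as P → β P' and P' → α P' | ε.

E → 1 3 | 1 1 2 | 1 2 1 | 2 1 | 3 F; F → 3 | 2 3 E | 3 T; T → 1 0 | E | 2 | P; P → 2 P' | 2 2 E P'; P' → 0 P' | eps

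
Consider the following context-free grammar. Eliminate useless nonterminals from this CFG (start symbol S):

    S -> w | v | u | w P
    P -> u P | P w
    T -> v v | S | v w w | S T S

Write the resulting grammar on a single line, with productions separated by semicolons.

S -> w | v | u

Generating nonterminals: {S, T}.
Reachable from S after that: {S}.
Removed useless symbols: {P, T} and every production mentioning them.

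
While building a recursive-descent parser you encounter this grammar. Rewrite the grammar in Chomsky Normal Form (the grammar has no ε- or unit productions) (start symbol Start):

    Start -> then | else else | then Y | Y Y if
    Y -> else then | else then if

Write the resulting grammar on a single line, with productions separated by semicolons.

Start -> then | X1 X1 | X2 Y | Y Y1; Y -> X1 X2 | X1 Y2; X1 -> else; X2 -> then; X3 -> if; Y1 -> Y X3; Y2 -> X2 X3

Introduce a nonterminal for each terminal appearing in a rule of length ≥ 2: X1 → else, X2 → then, X3 → if.
Binarize each right-hand side of length ≥ 3 by chaining fresh nonterminals (Y1, Y2, …): affected rules were Start → Y Y X3; Y → X1 X2 X3.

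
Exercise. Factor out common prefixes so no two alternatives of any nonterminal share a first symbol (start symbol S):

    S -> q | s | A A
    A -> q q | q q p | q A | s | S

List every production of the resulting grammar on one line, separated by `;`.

S -> q | s | A A; A -> s | S | q A'; A' -> A | q A''; A'' -> epsilon | p

A has alternatives sharing prefix 'q': factor to A → q A' with A' → q | q p | A.
A' has alternatives sharing prefix 'q': factor to A' → q A'' with A'' → ε | p.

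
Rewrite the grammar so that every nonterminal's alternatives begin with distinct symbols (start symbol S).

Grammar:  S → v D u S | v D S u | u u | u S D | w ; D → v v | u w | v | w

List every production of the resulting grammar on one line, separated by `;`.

S has alternatives sharing prefix 'v D': factor to S → v D S' with S' → u S | S u.
S has alternatives sharing prefix 'u': factor to S → u S'' with S'' → u | S D.
D has alternatives sharing prefix 'v': factor to D → v D' with D' → v | ε.

S → w | v D S' | u S''; D → u w | w | v D'; S' → u S | S u; S'' → u | S D; D' → v | ε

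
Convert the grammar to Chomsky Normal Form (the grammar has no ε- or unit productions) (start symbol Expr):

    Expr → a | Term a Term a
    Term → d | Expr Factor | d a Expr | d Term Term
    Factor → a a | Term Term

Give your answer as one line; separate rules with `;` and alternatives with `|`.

Expr → a | Term Y1; Term → d | Expr Factor | X2 Y3 | X2 Y4; Factor → X1 X1 | Term Term; X1 → a; X2 → d; Y1 → X1 Y2; Y2 → Term X1; Y3 → X1 Expr; Y4 → Term Term

Introduce a nonterminal for each terminal appearing in a rule of length ≥ 2: X1 → a, X2 → d.
Binarize each right-hand side of length ≥ 3 by chaining fresh nonterminals (Y1, Y2, …): affected rules were Expr → Term X1 Term X1; Term → X2 X1 Expr; Term → X2 Term Term.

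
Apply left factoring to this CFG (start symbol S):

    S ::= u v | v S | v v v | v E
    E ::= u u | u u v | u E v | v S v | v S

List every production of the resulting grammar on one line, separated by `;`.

S ::= u v | v S'; E ::= u E' | v S E''; S' ::= S | v v | E; E' ::= E v | u E'''; E'' ::= v | eps; E''' ::= eps | v

S has alternatives sharing prefix 'v': factor to S → v S' with S' → S | v v | E.
E has alternatives sharing prefix 'u': factor to E → u E' with E' → u | u v | E v.
E has alternatives sharing prefix 'v S': factor to E → v S E'' with E'' → v | ε.
E' has alternatives sharing prefix 'u': factor to E' → u E''' with E''' → ε | v.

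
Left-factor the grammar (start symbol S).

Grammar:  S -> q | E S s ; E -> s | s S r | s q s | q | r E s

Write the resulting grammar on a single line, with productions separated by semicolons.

E has alternatives sharing prefix 's': factor to E → s E' with E' → ε | S r | q s.

S -> q | E S s; E -> q | r E s | s E'; E' -> eps | S r | q s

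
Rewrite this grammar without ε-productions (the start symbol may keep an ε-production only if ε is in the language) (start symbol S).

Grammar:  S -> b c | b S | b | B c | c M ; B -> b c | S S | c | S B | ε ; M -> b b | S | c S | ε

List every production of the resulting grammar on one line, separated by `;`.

S -> b c | b S | b | B c | c | c M; B -> b c | S S | c | S B | S; M -> b b | S | c S

Nullable nonterminals: {B, M}.
ε ∉ L(G), so no ε-production is kept.
Expand every rule over subsets of its nullable positions: S → B c gives B c | c. B → S B gives S B | S.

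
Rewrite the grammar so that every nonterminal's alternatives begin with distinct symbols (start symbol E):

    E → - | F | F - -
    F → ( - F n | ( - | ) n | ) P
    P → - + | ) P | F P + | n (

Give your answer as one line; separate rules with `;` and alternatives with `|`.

E has alternatives sharing prefix 'F': factor to E → F E' with E' → ε | - -.
F has alternatives sharing prefix '( -': factor to F → ( - F' with F' → F n | ε.
F has alternatives sharing prefix ')': factor to F → ) F'' with F'' → n | P.

E → - | F E'; F → ( - F' | ) F''; P → - + | ) P | F P + | n (; E' → epsilon | - -; F' → F n | epsilon; F'' → n | P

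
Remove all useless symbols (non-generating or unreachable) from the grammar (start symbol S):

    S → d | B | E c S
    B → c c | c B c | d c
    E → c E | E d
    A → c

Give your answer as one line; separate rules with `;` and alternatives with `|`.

Generating nonterminals: {A, B, S}.
Reachable from S after that: {B, S}.
Removed useless symbols: {A, E} and every production mentioning them.

S → d | B; B → c c | c B c | d c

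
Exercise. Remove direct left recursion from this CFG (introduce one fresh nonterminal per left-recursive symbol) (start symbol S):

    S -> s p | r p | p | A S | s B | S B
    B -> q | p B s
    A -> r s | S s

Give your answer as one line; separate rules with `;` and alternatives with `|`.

S -> s p S' | r p S' | p S' | A S S' | s B S'; B -> q | p B s; A -> r s | S s; S' -> B S' | ε

Directly left-recursive nonterminal: S.
For S: α = {B}, β = {s p, r p, p, A S, s B}. Rewrite as S → β S' and S' → α S' | ε.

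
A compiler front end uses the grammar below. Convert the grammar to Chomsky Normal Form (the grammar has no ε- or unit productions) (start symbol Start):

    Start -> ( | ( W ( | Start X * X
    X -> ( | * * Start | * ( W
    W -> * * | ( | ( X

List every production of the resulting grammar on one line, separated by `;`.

Introduce a nonterminal for each terminal appearing in a rule of length ≥ 2: X1 → (, X2 → *.
Binarize each right-hand side of length ≥ 3 by chaining fresh nonterminals (Y1, Y2, …): affected rules were Start → X1 W X1; Start → Start X X2 X; X → X2 X2 Start; X → X2 X1 W.

Start -> ( | X1 Y1 | Start Y2; X -> ( | X2 Y4 | X2 Y5; W -> X2 X2 | ( | X1 X; X1 -> (; X2 -> *; Y1 -> W X1; Y2 -> X Y3; Y3 -> X2 X; Y4 -> X2 Start; Y5 -> X1 W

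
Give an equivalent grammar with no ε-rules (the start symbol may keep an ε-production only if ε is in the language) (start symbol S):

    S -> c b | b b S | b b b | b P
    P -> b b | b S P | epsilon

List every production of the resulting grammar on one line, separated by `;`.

Nullable nonterminals: {P}.
ε ∉ L(G), so no ε-production is kept.
Expand every rule over subsets of its nullable positions: S → b P gives b P | b. P → b S P gives b S P | b S.

S -> c b | b b S | b b b | b P | b; P -> b b | b S P | b S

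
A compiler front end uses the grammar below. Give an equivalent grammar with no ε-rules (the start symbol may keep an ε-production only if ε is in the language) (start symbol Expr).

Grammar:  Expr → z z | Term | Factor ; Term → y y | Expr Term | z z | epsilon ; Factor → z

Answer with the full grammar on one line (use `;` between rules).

Expr → z z | Term | Factor | epsilon; Term → y y | Expr Term | Expr | z z; Factor → z

The nullable symbols are {Expr, Term}.
ε ∈ L(G) since Expr is nullable, so keep Expr → ε.
Expand every rule over subsets of its nullable positions: Term → Expr Term gives Expr Term | Expr.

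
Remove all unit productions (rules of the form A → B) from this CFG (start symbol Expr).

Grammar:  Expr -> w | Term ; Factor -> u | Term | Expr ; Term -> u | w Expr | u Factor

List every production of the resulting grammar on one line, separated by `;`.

Unit pairs: Expr ⇒* {Term}; Factor ⇒* {Expr, Term}.
For each unit pair (A, B), copy every non-unit production of B to A, then drop all unit productions.

Expr -> u | w Expr | u Factor | w; Factor -> u | w Expr | u Factor | w; Term -> u | w Expr | u Factor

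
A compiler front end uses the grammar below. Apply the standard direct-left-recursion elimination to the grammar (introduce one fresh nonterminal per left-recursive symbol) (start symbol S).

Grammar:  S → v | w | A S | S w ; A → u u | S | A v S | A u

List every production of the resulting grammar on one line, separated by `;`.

S → v S' | w S' | A S S'; A → u u A' | S A'; S' → w S' | ε; A' → v S A' | u A' | ε

Directly left-recursive nonterminals: S, A.
For S: α = {w}, β = {v, w, A S}. Rewrite as S → β S' and S' → α S' | ε.
For A: α = {v S, u}, β = {u u, S}. Rewrite as A → β A' and A' → α A' | ε.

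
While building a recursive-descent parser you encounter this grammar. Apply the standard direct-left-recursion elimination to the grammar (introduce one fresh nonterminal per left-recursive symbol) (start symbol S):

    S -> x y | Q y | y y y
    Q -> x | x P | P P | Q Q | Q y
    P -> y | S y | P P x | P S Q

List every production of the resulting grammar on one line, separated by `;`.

Directly left-recursive nonterminals: Q, P.
For Q: α = {Q, y}, β = {x, x P, P P}. Rewrite as Q → β Q' and Q' → α Q' | ε.
For P: α = {P x, S Q}, β = {y, S y}. Rewrite as P → β P' and P' → α P' | ε.

S -> x y | Q y | y y y; Q -> x Q' | x P Q' | P P Q'; P -> y P' | S y P'; Q' -> Q Q' | y Q' | epsilon; P' -> P x P' | S Q P' | epsilon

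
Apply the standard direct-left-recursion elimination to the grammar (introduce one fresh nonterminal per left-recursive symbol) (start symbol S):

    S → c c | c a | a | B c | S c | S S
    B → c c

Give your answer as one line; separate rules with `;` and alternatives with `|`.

S is directly left-recursive.
For S: α = {c, S}, β = {c c, c a, a, B c}. Rewrite as S → β S' and S' → α S' | ε.

S → c c S' | c a S' | a S' | B c S'; B → c c; S' → c S' | S S' | ε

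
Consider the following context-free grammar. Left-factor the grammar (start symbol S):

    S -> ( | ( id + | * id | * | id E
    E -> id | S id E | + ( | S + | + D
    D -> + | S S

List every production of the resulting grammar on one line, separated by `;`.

S has alternatives sharing prefix '(': factor to S → ( S' with S' → ε | id +.
S has alternatives sharing prefix '*': factor to S → * S'' with S'' → id | ε.
E has alternatives sharing prefix 'S': factor to E → S E' with E' → id E | +.
E has alternatives sharing prefix '+': factor to E → + E'' with E'' → ( | D.

S -> id E | ( S' | * S''; E -> id | S E' | + E''; D -> + | S S; S' -> ε | id +; S'' -> id | ε; E' -> id E | +; E'' -> ( | D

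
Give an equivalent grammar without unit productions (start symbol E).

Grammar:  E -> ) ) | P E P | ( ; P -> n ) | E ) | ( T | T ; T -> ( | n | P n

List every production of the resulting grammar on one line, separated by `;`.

Unit pairs: P ⇒* {T}.
For every A with A ⇒* B via unit rules, add B's non-unit alternatives to A; then delete every rule of the form X → Y.

E -> ) ) | P E P | (; P -> n ) | E ) | ( T | ( | n | P n; T -> ( | n | P n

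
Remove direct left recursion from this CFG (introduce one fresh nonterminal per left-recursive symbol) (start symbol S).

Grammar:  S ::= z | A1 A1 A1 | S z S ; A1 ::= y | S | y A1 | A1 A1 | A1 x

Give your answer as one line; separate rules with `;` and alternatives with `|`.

Left recursion appears on S, A1.
For S: α = {z S}, β = {z, A1 A1 A1}. Rewrite as S → β S' and S' → α S' | ε.
For A1: α = {A1, x}, β = {y, S, y A1}. Rewrite as A1 → β A1' and A1' → α A1' | ε.

S ::= z S' | A1 A1 A1 S'; A1 ::= y A1' | S A1' | y A1 A1'; S' ::= z S S' | ε; A1' ::= A1 A1' | x A1' | ε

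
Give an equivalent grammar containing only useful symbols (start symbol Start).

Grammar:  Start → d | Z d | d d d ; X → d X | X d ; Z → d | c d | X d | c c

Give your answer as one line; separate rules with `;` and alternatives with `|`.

Start → d | Z d | d d d; Z → d | c d | c c

Generating nonterminals: {Start, Z}.
Reachable from Start after that: {Start, Z}.
Removed useless symbols: {X} and every production mentioning them.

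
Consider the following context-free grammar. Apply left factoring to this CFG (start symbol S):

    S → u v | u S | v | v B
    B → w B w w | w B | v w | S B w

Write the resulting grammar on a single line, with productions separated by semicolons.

S → u S' | v S''; B → v w | S B w | w B B'; S' → v | S; S'' → ε | B; B' → w w | ε

S has alternatives sharing prefix 'u': factor to S → u S' with S' → v | S.
S has alternatives sharing prefix 'v': factor to S → v S'' with S'' → ε | B.
B has alternatives sharing prefix 'w B': factor to B → w B B' with B' → w w | ε.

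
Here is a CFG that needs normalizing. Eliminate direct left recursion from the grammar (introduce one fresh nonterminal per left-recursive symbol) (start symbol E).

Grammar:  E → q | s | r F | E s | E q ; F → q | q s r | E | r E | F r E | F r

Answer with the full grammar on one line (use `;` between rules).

E → q E' | s E' | r F E'; F → q F' | q s r F' | E F' | r E F'; E' → s E' | q E' | ε; F' → r E F' | r F' | ε

E, F are directly left-recursive.
For E: α = {s, q}, β = {q, s, r F}. Rewrite as E → β E' and E' → α E' | ε.
For F: α = {r E, r}, β = {q, q s r, E, r E}. Rewrite as F → β F' and F' → α F' | ε.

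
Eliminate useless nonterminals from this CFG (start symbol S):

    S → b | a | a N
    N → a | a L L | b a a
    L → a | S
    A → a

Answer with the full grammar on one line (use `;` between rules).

S → b | a | a N; N → a | a L L | b a a; L → a | S

Generating nonterminals: {A, L, N, S}.
Reachable from S after that: {L, N, S}.
Removed useless symbols: {A} and every production mentioning them.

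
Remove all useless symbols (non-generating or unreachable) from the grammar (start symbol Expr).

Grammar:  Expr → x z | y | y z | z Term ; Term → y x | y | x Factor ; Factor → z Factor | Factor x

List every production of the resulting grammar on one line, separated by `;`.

Expr → x z | y | y z | z Term; Term → y x | y

Generating nonterminals: {Expr, Term}.
Reachable from Expr after that: {Expr, Term}.
Removed useless symbols: {Factor} and every production mentioning them.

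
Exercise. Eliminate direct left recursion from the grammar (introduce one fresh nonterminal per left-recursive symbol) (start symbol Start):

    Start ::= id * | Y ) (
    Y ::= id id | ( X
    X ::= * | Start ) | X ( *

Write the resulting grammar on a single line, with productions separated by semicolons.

Directly left-recursive nonterminal: X.
For X: α = {( *}, β = {*, Start )}. Rewrite as X → β X1 and X1 → α X1 | ε.

Start ::= id * | Y ) (; Y ::= id id | ( X; X ::= * X1 | Start ) X1; X1 ::= ( * X1 | ε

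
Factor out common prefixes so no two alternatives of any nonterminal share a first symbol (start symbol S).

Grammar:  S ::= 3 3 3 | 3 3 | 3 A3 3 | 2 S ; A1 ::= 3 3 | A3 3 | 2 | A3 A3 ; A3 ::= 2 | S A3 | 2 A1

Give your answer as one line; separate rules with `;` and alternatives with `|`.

S ::= 2 S | 3 S'; A1 ::= 3 3 | 2 | A3 A1'; A3 ::= S A3 | 2 A3'; S' ::= A3 3 | 3 S''; A1' ::= 3 | A3; A3' ::= ε | A1; S'' ::= 3 | ε

S has alternatives sharing prefix '3': factor to S → 3 S' with S' → 3 3 | 3 | A3 3.
A1 has alternatives sharing prefix 'A3': factor to A1 → A3 A1' with A1' → 3 | A3.
A3 has alternatives sharing prefix '2': factor to A3 → 2 A3' with A3' → ε | A1.
S' has alternatives sharing prefix '3': factor to S' → 3 S'' with S'' → 3 | ε.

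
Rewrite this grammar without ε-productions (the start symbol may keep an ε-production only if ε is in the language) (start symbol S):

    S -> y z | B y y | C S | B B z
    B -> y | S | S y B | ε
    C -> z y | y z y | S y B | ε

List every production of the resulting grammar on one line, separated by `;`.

Nullable nonterminals: {B, C}.
ε ∉ L(G), so no ε-production is kept.
Add the nullable-subset variants: S → B y y gives B y y | y y. S → B B z gives B B z | B z | z. B → S y B gives S y B | S y. C → S y B gives S y B | S y.

S -> y z | B y y | y y | C S | B B z | B z | z; B -> y | S | S y B | S y; C -> z y | y z y | S y B | S y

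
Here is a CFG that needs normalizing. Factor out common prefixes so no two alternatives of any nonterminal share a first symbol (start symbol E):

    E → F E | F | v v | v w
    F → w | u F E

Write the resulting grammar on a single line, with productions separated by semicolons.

E has alternatives sharing prefix 'F': factor to E → F E' with E' → E | ε.
E has alternatives sharing prefix 'v': factor to E → v E'' with E'' → v | w.

E → F E' | v E''; F → w | u F E; E' → E | ε; E'' → v | w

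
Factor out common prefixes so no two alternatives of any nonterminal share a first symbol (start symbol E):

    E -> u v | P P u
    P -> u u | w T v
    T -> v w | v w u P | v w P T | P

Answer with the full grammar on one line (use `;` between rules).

E -> u v | P P u; P -> u u | w T v; T -> P | v w T'; T' -> ε | u P | P T

T has alternatives sharing prefix 'v w': factor to T → v w T' with T' → ε | u P | P T.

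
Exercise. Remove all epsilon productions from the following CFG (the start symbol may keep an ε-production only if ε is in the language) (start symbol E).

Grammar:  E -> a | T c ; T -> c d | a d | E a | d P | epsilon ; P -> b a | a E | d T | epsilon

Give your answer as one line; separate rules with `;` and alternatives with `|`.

E -> a | T c | c; T -> c d | a d | E a | d P | d; P -> b a | a E | d T | d

The nullable symbols are {P, T}.
ε ∉ L(G), so no ε-production is kept.
Add the nullable-subset variants: E → T c gives T c | c. T → d P gives d P | d. P → d T gives d T | d.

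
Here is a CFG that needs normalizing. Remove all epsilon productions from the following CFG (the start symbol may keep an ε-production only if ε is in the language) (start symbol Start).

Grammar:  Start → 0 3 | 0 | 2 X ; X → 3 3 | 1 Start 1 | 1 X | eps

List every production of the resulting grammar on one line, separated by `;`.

Start → 0 3 | 0 | 2 X | 2; X → 3 3 | 1 Start 1 | 1 X | 1

Nullable set = {X}.
ε ∉ L(G), so no ε-production is kept.
For each production, add variants omitting each subset of nullable occurrences: Start → 2 X gives 2 X | 2. X → 1 X gives 1 X | 1.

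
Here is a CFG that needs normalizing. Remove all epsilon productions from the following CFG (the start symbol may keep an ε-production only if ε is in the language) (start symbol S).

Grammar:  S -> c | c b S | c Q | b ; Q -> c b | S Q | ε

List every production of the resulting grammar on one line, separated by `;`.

The nullable symbols are {Q}.
ε ∉ L(G), so no ε-production is kept.
For each production, add variants omitting each subset of nullable occurrences: Q → S Q gives S Q | S.

S -> c | c b S | c Q | b; Q -> c b | S Q | S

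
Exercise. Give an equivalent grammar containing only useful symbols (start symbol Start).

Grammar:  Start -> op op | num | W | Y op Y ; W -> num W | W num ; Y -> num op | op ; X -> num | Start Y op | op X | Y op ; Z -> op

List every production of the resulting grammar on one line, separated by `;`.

Start -> op op | num | Y op Y; Y -> num op | op

Generating nonterminals: {Start, X, Y, Z}.
Reachable from Start after that: {Start, Y}.
Removed useless symbols: {W, X, Z} and every production mentioning them.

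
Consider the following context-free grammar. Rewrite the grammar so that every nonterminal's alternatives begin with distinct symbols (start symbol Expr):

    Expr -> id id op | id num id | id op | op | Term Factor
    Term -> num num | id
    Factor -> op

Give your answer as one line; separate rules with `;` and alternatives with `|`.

Expr -> op | Term Factor | id Expr1; Term -> num num | id; Factor -> op; Expr1 -> id op | num id | op

Expr has alternatives sharing prefix 'id': factor to Expr → id Expr1 with Expr1 → id op | num id | op.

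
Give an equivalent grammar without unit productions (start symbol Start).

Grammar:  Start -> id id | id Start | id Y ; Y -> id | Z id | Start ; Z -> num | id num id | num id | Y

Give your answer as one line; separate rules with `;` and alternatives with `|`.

Unit pairs: Y ⇒* {Start}; Z ⇒* {Start, Y}.
Replace each nonterminal's rules with the union of the non-unit rules of every nonterminal it unit-derives.

Start -> id id | id Start | id Y; Y -> id id | id Start | id Y | id | Z id; Z -> num | id num id | num id | id id | id Start | id Y | id | Z id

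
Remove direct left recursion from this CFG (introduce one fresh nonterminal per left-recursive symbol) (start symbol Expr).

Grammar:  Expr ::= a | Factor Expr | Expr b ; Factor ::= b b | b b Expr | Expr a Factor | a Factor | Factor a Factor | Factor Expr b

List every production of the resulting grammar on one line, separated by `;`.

Directly left-recursive nonterminals: Expr, Factor.
For Expr: α = {b}, β = {a, Factor Expr}. Rewrite as Expr → β Expr1 and Expr1 → α Expr1 | ε.
For Factor: α = {a Factor, Expr b}, β = {b b, b b Expr, Expr a Factor, a Factor}. Rewrite as Factor → β Factor1 and Factor1 → α Factor1 | ε.

Expr ::= a Expr1 | Factor Expr Expr1; Factor ::= b b Factor1 | b b Expr Factor1 | Expr a Factor Factor1 | a Factor Factor1; Expr1 ::= b Expr1 | epsilon; Factor1 ::= a Factor Factor1 | Expr b Factor1 | epsilon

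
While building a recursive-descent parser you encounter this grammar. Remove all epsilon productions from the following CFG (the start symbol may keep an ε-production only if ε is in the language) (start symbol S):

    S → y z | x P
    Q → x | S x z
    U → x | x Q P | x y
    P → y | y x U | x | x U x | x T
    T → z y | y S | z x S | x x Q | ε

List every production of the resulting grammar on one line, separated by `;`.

Nullable set = {T}.
ε ∉ L(G), so no ε-production is kept.

S → y z | x P; Q → x | S x z; U → x | x Q P | x y; P → y | y x U | x | x U x | x T; T → z y | y S | z x S | x x Q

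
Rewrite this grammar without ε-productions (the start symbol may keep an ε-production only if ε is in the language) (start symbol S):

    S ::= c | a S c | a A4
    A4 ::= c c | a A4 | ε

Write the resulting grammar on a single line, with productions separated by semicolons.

S ::= c | a S c | a A4 | a; A4 ::= c c | a A4 | a

Nullable set = {A4}.
ε ∉ L(G), so no ε-production is kept.
Add the nullable-subset variants: S → a A4 gives a A4 | a. A4 → a A4 gives a A4 | a.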